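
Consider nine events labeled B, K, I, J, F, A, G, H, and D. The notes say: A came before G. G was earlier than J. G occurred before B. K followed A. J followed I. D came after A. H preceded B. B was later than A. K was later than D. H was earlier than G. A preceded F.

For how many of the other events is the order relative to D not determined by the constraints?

Forced before D: A; forced after D: K.
That leaves B, F, G, H, I, and J with no forced order relative to D — 6.

6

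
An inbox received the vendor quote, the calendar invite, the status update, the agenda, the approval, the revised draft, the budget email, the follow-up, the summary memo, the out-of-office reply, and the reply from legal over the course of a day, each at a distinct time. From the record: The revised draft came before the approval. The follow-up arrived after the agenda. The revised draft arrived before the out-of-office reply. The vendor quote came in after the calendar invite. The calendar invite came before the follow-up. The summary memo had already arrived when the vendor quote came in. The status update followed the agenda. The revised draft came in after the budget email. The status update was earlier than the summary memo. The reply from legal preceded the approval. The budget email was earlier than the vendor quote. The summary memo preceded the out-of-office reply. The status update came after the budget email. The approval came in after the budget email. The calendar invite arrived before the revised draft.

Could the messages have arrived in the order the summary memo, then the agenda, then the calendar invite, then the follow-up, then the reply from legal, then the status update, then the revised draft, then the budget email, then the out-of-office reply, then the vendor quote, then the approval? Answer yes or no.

The constraints require the budget email before the revised draft, but in the proposed sequence the revised draft appears ahead of the budget email. That one violation is enough.

no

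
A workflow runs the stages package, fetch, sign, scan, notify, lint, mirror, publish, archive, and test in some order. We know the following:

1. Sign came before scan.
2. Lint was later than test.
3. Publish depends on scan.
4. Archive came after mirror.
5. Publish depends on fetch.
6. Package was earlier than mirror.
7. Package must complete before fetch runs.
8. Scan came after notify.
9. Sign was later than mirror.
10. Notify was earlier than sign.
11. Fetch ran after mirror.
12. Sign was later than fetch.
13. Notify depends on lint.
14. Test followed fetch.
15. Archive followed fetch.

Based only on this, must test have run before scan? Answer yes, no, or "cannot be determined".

Chain the constraints: test → lint → notify → scan. Each link is directly stated, so test comes before scan.

yes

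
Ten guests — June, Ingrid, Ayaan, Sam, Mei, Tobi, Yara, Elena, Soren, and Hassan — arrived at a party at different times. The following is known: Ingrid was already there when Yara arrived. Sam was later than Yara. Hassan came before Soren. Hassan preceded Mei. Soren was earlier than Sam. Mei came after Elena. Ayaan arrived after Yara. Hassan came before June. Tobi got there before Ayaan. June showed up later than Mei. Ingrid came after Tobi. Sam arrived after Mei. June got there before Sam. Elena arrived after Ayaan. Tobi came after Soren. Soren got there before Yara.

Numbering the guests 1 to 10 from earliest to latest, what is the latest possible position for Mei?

Mei must come before June and Sam — 2 guests forced after them.
Everything else can be placed before Mei in some valid order, so Mei can sit as late as position 10 − 2 = 8.

8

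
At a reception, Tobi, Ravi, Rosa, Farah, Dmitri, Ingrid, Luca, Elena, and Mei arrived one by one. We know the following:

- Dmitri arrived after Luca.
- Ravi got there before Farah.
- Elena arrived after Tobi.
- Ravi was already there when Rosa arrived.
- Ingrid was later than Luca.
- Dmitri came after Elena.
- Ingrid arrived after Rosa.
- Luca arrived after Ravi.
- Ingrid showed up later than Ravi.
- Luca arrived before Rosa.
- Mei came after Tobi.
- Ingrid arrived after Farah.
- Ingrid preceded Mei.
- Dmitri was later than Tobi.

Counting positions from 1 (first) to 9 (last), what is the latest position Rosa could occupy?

7

Rosa must come before Ingrid and Mei — 2 guests forced after them.
Everything else can be placed before Rosa in some valid order, so Rosa can sit as late as position 9 − 2 = 7.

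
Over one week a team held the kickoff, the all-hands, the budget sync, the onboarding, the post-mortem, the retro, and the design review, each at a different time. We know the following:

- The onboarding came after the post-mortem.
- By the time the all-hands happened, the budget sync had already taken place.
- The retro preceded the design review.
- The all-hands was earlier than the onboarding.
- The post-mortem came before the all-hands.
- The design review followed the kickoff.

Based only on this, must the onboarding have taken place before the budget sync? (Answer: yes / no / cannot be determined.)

no

Tracing the constraints gives the budget sync → the all-hands → the onboarding, so the budget sync must come before the onboarding.
That means the onboarding cannot be before the budget sync.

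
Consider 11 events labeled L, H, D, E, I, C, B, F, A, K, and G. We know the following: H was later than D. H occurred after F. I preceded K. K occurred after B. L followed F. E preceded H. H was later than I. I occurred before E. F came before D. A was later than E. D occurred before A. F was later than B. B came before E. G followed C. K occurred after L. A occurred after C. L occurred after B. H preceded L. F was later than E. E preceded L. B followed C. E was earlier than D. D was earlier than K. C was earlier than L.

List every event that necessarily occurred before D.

Directly stated before D: E and F.
B reaches D via B → E → D.
C reaches D via C → B → E → D.
I reaches D via I → E → D.

B, C, E, F, I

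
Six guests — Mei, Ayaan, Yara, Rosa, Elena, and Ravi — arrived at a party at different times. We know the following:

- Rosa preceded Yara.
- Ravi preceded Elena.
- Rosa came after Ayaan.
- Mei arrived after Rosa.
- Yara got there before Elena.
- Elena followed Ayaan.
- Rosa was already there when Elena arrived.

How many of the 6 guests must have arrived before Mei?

2

Directly stated before Mei: Rosa.
Ayaan reaches Mei via Ayaan → Rosa → Mei.
That's Ayaan and Rosa — 2 in all.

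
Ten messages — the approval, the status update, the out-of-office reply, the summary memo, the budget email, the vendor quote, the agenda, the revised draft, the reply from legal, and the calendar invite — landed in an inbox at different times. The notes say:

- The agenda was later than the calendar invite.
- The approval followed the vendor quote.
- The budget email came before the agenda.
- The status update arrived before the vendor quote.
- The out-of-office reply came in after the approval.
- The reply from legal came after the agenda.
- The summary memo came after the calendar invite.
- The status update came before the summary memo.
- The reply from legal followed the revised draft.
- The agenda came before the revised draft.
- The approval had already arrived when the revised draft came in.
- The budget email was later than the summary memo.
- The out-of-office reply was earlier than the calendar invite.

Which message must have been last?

Every other message has a chain of constraints placing it before the reply from legal, so the reply from legal is last.

the reply from legal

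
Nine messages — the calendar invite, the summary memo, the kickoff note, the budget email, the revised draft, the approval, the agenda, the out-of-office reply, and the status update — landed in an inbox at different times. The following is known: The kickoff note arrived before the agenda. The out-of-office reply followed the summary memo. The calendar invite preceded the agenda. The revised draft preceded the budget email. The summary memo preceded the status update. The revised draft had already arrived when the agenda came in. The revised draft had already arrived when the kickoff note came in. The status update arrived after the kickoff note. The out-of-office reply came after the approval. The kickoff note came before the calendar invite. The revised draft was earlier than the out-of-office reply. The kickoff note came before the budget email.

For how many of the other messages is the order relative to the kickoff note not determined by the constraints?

Forced before the kickoff note: the revised draft; forced after the kickoff note: the agenda, the budget email, the calendar invite, and the status update.
That leaves the approval, the out-of-office reply, and the summary memo with no forced order relative to the kickoff note — 3.

3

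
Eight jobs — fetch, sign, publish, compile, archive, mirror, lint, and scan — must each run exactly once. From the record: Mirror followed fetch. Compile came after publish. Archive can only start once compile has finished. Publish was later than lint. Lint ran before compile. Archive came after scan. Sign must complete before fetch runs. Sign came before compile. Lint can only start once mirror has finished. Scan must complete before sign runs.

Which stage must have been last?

Every other stage has a chain of constraints placing it before archive, so archive is last.

archive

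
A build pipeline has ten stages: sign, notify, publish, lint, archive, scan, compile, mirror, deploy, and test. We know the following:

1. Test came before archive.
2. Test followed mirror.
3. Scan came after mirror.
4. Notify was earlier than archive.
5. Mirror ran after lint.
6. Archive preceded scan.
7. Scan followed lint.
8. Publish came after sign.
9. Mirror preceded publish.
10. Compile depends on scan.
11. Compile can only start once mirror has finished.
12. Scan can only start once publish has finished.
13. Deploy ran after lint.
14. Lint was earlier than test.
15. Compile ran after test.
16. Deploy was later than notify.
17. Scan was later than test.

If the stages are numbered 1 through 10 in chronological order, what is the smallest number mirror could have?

2

Lint must come before mirror — 1 forced predecessor.
Nothing else is forced ahead of mirror, so its earliest slot is position 1 + 1 = 2.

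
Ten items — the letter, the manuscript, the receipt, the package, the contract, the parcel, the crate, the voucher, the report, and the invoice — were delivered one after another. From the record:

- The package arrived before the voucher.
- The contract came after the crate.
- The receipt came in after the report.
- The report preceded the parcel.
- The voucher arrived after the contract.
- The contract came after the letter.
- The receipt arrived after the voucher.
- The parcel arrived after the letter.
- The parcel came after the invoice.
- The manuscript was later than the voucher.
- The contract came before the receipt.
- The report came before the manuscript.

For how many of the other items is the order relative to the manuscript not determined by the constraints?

Forced before the manuscript: the contract, the crate, the letter, the package, the report, and the voucher.
That leaves the invoice, the parcel, and the receipt with no forced order relative to the manuscript — 3.

3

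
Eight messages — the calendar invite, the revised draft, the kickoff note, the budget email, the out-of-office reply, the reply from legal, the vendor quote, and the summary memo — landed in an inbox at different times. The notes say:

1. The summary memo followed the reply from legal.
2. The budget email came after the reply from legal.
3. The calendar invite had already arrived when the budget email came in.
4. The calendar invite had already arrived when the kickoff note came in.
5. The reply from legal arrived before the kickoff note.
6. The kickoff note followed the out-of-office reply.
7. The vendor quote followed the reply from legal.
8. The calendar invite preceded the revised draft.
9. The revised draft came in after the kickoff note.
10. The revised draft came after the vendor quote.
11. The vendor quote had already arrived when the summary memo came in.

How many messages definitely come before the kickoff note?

Directly stated before the kickoff note: the calendar invite, the out-of-office reply, and the reply from legal.
No chain forces the budget email (or any of the others) ahead of the kickoff note.
That's the calendar invite, the out-of-office reply, and the reply from legal — 3 in all.

3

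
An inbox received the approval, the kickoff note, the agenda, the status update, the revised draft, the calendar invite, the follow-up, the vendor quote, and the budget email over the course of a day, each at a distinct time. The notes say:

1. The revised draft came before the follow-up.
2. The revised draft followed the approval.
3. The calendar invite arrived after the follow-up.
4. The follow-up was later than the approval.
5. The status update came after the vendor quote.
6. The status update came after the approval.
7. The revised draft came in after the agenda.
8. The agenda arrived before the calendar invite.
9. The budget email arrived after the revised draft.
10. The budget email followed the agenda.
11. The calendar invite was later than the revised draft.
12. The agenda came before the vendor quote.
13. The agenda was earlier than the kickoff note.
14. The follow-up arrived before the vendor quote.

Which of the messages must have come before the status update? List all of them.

the agenda, the approval, the follow-up, the revised draft, the vendor quote

Directly stated before the status update: the approval and the vendor quote.
The agenda reaches the status update via the agenda → the vendor quote → the status update.
The follow-up reaches the status update via the follow-up → the vendor quote → the status update.
The revised draft reaches the status update via the revised draft → the follow-up → the vendor quote → the status update.
No chain forces the kickoff note (or any of the others) ahead of the status update.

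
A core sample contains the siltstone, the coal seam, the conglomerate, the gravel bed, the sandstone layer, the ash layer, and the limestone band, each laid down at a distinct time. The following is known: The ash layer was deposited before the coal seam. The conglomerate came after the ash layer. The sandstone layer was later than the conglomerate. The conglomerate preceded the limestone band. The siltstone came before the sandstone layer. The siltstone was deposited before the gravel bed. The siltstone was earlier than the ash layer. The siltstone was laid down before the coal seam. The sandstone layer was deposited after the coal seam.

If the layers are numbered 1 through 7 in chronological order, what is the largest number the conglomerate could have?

The conglomerate must come before the limestone band and the sandstone layer — 2 layers forced after it.
Everything else can be placed before the conglomerate in some valid order, so the conglomerate can sit as late as position 7 − 2 = 5.

5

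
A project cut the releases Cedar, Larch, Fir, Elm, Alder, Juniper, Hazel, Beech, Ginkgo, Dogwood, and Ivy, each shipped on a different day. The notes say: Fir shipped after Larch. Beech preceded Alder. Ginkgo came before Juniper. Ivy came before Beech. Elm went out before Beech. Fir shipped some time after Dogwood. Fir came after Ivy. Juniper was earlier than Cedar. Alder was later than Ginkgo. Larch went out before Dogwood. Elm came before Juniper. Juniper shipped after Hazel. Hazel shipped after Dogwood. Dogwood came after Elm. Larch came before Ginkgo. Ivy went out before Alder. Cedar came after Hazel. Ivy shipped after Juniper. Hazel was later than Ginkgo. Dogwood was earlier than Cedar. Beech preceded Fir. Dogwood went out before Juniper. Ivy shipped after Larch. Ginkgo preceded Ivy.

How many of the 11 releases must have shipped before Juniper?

5

Directly stated before Juniper: Dogwood, Elm, Ginkgo, and Hazel.
Larch reaches Juniper via Larch → Dogwood → Juniper.
That's Dogwood, Elm, Ginkgo, Hazel, and Larch — 5 in all.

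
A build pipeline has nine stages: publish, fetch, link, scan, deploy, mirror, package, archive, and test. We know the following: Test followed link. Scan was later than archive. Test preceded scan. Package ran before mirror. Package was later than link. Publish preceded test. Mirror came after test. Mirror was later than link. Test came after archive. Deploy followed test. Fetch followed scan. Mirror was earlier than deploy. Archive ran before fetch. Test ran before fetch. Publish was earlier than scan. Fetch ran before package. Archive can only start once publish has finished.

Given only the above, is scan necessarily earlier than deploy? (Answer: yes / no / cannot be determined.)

Chain the constraints: scan → fetch → package → mirror → deploy. Each link is directly stated, so scan comes before deploy.

yes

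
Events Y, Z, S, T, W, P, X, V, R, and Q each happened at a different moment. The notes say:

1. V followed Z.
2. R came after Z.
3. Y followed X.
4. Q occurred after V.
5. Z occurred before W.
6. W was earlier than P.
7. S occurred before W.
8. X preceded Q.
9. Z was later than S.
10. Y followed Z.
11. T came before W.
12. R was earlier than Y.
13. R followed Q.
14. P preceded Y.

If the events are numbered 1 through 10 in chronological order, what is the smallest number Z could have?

2

S must come before Z — 1 forced predecessor.
Nothing else is forced ahead of Z, so its earliest slot is position 1 + 1 = 2.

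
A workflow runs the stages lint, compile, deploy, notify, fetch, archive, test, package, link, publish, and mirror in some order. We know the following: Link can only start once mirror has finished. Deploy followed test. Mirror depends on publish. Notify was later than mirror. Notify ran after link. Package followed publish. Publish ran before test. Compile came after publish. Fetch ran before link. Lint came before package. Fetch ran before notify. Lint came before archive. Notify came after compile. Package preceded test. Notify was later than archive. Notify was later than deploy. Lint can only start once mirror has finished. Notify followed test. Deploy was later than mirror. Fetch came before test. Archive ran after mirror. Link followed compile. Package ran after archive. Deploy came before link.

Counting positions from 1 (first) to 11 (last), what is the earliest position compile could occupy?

2

Publish must come before compile — 1 forced predecessor.
Nothing else is forced ahead of compile, so its earliest slot is position 1 + 1 = 2.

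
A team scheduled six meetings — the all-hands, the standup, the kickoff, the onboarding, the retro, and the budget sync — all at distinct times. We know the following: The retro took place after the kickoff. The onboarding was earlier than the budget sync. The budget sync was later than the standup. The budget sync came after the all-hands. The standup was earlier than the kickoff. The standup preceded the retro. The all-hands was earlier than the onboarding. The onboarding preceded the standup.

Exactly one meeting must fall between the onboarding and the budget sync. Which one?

the standup

Tracing the constraints gives the onboarding → the standup → the budget sync, so the standup sits after the onboarding and before the budget sync.
No other meeting is forced both after the onboarding and before the budget sync.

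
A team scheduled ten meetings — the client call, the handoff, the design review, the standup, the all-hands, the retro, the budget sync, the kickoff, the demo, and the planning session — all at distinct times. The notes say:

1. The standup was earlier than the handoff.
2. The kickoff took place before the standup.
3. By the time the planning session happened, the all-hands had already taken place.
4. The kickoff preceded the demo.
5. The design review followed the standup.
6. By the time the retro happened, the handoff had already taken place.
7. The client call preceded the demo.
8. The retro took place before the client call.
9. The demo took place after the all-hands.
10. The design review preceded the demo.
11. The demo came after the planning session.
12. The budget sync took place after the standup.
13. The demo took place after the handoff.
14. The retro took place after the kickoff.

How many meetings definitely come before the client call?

4

Directly stated before the client call: the retro.
The handoff reaches the client call via the handoff → the retro → the client call.
The kickoff reaches the client call via the kickoff → the retro → the client call.
The standup reaches the client call via the standup → the handoff → the retro → the client call.
That's the handoff, the kickoff, the retro, and the standup — 4 in all.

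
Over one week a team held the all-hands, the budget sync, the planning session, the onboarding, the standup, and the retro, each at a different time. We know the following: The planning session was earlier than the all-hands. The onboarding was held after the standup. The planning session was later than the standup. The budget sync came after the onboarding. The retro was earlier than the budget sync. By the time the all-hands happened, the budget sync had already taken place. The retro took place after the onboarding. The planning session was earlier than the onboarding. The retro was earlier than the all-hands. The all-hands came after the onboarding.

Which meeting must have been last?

Every other meeting has a chain of constraints placing it before the all-hands, so the all-hands is last.

the all-hands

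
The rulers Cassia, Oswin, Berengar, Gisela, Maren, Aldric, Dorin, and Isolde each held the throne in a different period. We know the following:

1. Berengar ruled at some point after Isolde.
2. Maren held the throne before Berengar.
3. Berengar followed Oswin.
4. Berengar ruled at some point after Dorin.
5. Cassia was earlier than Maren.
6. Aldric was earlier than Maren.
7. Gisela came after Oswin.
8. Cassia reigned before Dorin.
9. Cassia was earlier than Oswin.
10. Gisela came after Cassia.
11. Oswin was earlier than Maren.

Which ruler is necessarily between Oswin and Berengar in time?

Tracing the constraints gives Oswin → Maren → Berengar, so Maren sits after Oswin and before Berengar.
No other ruler is forced both after Oswin and before Berengar.

Maren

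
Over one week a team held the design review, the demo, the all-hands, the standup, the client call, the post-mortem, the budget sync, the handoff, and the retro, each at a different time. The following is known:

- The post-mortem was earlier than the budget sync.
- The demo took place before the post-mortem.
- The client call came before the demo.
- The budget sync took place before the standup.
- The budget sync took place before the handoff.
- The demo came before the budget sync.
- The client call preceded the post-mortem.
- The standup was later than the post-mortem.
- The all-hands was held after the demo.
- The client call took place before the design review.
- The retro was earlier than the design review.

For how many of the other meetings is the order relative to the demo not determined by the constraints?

Forced before the demo: the client call; forced after the demo: the all-hands, the budget sync, the handoff, the post-mortem, and the standup.
That leaves the design review and the retro with no forced order relative to the demo — 2.

2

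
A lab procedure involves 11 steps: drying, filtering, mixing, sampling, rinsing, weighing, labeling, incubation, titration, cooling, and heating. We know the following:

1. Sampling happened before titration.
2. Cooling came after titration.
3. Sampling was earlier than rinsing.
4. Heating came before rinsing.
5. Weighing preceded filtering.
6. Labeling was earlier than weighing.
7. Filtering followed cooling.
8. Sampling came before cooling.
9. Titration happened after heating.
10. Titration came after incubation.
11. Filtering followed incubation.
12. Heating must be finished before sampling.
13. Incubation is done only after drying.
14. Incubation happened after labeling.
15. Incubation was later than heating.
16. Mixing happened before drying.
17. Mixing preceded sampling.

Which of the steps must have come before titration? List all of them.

Directly stated before titration: heating, incubation, and sampling.
Drying reaches titration via drying → incubation → titration.
Labeling reaches titration via labeling → incubation → titration.
Mixing reaches titration via mixing → sampling → titration.
No chain forces rinsing (or any of the others) ahead of titration.

drying, heating, incubation, labeling, mixing, sampling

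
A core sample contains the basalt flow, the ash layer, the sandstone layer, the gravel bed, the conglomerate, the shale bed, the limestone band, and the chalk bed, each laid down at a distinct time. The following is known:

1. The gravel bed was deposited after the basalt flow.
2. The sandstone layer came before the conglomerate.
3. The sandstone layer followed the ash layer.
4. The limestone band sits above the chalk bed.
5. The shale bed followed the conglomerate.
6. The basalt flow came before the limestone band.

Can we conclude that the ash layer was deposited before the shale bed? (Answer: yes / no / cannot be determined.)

yes

Chain the constraints: the ash layer → the sandstone layer → the conglomerate → the shale bed. Each link is directly stated, so the ash layer comes before the shale bed.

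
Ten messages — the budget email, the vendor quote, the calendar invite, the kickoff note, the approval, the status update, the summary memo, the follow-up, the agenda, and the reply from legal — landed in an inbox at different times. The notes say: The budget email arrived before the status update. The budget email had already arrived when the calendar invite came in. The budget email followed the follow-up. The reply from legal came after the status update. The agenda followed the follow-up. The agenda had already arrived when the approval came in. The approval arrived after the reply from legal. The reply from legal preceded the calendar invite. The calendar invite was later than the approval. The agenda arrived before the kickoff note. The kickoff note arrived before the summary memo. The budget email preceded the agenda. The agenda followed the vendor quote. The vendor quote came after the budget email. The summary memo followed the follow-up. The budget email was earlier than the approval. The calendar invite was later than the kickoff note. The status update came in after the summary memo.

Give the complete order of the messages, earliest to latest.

the follow-up, the budget email, the vendor quote, the agenda, the kickoff note, the summary memo, the status update, the reply from legal, the approval, the calendar invite

The constraints fix every adjacent pair, so only one ordering works:
the follow-up → the budget email → the vendor quote → the agenda → the kickoff note → the summary memo → the status update → the reply from legal → the approval → the calendar invite.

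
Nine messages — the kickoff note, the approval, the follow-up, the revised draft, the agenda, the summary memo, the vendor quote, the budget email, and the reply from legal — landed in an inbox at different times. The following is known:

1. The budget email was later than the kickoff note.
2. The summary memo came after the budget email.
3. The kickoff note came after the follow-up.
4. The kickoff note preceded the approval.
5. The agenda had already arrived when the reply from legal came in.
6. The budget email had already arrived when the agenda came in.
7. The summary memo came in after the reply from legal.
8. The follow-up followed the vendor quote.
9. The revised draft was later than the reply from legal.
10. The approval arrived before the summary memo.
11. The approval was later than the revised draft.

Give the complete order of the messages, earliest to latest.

The constraints fix every adjacent pair, so only one ordering works:
the vendor quote → the follow-up → the kickoff note → the budget email → the agenda → the reply from legal → the revised draft → the approval → the summary memo.

the vendor quote, the follow-up, the kickoff note, the budget email, the agenda, the reply from legal, the revised draft, the approval, the summary memo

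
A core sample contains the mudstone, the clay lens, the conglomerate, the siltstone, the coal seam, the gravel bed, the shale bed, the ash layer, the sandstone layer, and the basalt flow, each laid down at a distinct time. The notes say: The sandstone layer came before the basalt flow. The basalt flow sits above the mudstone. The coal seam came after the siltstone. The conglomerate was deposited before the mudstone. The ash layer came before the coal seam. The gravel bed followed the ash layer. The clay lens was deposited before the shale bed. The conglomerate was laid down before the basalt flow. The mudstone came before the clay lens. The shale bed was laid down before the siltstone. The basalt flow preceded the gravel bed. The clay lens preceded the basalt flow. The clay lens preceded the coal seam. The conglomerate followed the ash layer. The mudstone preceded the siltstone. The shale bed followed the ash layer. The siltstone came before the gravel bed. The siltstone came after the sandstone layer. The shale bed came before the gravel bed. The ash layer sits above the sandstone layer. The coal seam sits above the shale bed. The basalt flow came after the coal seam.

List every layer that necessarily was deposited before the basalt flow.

the ash layer, the clay lens, the coal seam, the conglomerate, the mudstone, the sandstone layer, the shale bed, the siltstone

Directly stated before the basalt flow: the clay lens, the coal seam, the conglomerate, the mudstone, and the sandstone layer.
The ash layer reaches the basalt flow via the ash layer → the coal seam → the basalt flow.
The shale bed reaches the basalt flow via the shale bed → the coal seam → the basalt flow.
The siltstone reaches the basalt flow via the siltstone → the coal seam → the basalt flow.
No chain forces the gravel bed ahead of the basalt flow.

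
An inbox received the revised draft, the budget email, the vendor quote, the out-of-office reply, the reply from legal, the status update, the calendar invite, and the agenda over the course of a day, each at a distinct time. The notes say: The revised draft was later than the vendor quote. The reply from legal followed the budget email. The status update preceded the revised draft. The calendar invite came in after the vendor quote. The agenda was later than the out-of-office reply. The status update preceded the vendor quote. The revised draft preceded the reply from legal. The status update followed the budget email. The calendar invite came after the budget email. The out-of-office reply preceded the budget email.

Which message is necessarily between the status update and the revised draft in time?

the vendor quote

Tracing the constraints gives the status update → the vendor quote → the revised draft, so the vendor quote sits after the status update and before the revised draft.
No other message is forced both after the status update and before the revised draft.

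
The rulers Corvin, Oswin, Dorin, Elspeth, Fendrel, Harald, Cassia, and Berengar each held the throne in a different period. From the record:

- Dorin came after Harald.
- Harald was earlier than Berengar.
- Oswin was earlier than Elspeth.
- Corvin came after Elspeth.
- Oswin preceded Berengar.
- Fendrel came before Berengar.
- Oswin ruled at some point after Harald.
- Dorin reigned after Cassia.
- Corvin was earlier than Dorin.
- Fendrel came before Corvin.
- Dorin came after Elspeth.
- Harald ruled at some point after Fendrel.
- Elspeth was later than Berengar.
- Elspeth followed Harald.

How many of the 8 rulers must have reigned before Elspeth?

4

Directly stated before Elspeth: Berengar, Harald, and Oswin.
Fendrel reaches Elspeth via Fendrel → Berengar → Elspeth.
That's Berengar, Fendrel, Harald, and Oswin — 4 in all.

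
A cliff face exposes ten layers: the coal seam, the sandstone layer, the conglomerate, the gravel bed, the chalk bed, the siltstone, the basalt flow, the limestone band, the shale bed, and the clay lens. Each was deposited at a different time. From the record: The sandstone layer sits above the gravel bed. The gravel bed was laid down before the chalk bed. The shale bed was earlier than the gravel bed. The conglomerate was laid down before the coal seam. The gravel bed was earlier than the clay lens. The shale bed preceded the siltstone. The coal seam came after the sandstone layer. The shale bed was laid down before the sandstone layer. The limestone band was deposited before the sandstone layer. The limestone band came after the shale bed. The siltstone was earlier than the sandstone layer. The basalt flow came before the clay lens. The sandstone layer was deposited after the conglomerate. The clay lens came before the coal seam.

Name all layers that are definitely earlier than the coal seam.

Directly stated before the coal seam: the clay lens, the conglomerate, and the sandstone layer.
The basalt flow reaches the coal seam via the basalt flow → the clay lens → the coal seam.
The gravel bed reaches the coal seam via the gravel bed → the sandstone layer → the coal seam.
The limestone band reaches the coal seam via the limestone band → the sandstone layer → the coal seam.
Likewise the shale bed and the siltstone each reach the coal seam by chaining the stated constraints.
No chain forces the chalk bed ahead of the coal seam.

the basalt flow, the clay lens, the conglomerate, the gravel bed, the limestone band, the sandstone layer, the shale bed, the siltstone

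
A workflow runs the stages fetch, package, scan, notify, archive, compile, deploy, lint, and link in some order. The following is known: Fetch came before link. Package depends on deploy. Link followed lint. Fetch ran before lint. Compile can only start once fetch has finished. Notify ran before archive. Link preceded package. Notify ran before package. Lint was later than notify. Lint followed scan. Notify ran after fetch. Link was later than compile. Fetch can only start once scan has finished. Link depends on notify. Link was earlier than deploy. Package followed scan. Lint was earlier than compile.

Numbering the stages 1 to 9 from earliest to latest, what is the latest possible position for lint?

Lint must come before compile, deploy, link, and package — 4 stages forced after it.
Everything else can be placed before lint in some valid order, so lint can sit as late as position 9 − 4 = 5.

5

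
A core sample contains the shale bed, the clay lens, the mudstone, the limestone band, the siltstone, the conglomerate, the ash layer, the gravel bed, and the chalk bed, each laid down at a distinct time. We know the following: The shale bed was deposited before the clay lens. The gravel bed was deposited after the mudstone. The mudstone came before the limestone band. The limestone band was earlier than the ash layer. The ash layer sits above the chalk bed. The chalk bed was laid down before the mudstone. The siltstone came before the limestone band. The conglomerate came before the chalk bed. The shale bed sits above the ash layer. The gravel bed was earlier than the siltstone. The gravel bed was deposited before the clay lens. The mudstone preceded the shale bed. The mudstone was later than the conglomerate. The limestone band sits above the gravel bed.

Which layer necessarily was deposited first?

the conglomerate

The conglomerate has a chain of constraints placing it before every other layer, so the conglomerate must be first.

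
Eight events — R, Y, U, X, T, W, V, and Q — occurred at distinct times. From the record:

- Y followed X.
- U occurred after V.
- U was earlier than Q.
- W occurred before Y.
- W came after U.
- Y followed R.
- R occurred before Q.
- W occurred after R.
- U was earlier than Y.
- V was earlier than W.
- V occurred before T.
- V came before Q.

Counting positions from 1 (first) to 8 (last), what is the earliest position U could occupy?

2

V must come before U — 1 forced predecessor.
Nothing else is forced ahead of U, so its earliest slot is position 1 + 1 = 2.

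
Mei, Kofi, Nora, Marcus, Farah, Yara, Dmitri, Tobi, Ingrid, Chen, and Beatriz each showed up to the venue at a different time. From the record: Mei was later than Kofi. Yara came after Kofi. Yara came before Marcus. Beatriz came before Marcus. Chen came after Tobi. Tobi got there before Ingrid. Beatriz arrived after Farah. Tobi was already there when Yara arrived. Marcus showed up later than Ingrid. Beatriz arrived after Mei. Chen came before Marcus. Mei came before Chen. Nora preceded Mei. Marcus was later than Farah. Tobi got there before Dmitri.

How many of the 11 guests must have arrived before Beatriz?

Directly stated before Beatriz: Farah and Mei.
Kofi reaches Beatriz via Kofi → Mei → Beatriz.
Nora reaches Beatriz via Nora → Mei → Beatriz.
No chain forces Yara (or any of the others) ahead of Beatriz.
That's Farah, Kofi, Mei, and Nora — 4 in all.

4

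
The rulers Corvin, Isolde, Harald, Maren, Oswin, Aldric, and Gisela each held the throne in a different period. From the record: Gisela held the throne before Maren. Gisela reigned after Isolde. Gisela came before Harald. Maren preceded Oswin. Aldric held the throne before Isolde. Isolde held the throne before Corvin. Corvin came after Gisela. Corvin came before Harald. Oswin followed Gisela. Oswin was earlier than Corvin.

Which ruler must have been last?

Harald

Every other ruler has a chain of constraints placing them before Harald, so Harald is last.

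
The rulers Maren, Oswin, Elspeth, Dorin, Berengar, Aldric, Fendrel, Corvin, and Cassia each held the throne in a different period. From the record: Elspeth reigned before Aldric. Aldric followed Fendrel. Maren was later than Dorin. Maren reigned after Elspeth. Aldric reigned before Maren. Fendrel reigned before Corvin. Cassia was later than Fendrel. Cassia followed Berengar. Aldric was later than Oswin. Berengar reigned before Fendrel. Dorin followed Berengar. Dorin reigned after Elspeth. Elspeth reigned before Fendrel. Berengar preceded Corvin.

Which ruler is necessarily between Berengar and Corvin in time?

Tracing the constraints gives Berengar → Fendrel → Corvin, so Fendrel sits after Berengar and before Corvin.
No other ruler is forced both after Berengar and before Corvin.

Fendrel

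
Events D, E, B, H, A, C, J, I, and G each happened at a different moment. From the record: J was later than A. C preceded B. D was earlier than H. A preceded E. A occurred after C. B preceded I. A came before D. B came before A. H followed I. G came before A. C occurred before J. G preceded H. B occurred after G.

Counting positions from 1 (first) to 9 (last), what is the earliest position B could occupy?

C and G must both come before B — 2 forced predecessors.
Nothing else is forced ahead of B, so its earliest slot is position 2 + 1 = 3.

3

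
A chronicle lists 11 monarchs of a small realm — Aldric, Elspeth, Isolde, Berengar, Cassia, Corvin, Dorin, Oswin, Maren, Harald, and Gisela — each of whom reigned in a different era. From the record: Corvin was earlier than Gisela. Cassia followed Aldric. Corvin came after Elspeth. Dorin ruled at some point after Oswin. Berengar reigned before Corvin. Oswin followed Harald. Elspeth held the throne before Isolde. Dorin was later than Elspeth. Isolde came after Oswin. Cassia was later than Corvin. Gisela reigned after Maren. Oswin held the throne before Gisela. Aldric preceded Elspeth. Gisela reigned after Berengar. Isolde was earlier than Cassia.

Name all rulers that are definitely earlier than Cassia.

Aldric, Berengar, Corvin, Elspeth, Harald, Isolde, Oswin

Directly stated before Cassia: Aldric, Corvin, and Isolde.
Berengar reaches Cassia via Berengar → Corvin → Cassia.
Elspeth reaches Cassia via Elspeth → Isolde → Cassia.
Harald reaches Cassia via Harald → Oswin → Isolde → Cassia.
Likewise Oswin reaches Cassia by chaining the stated constraints.
No chain forces Gisela (or any of the others) ahead of Cassia.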